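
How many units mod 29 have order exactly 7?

6

φ(29) = 29 − 1 = 28 = 2^2 · 7.
(Z/29Z)^× is cyclic (|G| = 28); a cyclic group of order m has exactly φ(d) elements of each order d | m, and none otherwise.
7 | 28, and φ(7) = 7 − 1 = 6.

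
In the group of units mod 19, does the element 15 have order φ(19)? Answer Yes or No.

φ(19) = 19 − 1 = 18 = 2 · 3^2.
It suffices to check that the order of 15 is not a proper divisor of 18: compute 15^(18/q) for q ∈ {2, 3}.
15^9 ≡ 18 (mod 19)  [q = 2: ≢ 1 ✓]
15^6 ≡ 11 (mod 19)  [q = 3: ≢ 1 ✓]
Every test exponent gives a nontrivial residue, hence 15 generates the full group.

Yes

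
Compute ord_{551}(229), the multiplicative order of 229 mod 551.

Since 229 ∈ (Z/551Z)^×, its order divides φ(551) = φ(19·29) = (19−1)·(29−1) = 18·28 = 504 = 2^3 · 3^2 · 7.
Divisors of 504: 1, 2, 3, 4, 6, 7, 8, 9, 12, 14, 18, 21, 24, 28, 36, 42, 56, 63, 72, 84, 126, 168, 252, 504.
Evaluate successive powers at the divisors of 504:
229^1 ≡ 229
229^2 ≡ 96
229^3 ≡ 495
229^4 ≡ 400
229^6 ≡ 381
229^7 ≡ 191
229^8 ≡ 210
229^9 ≡ 153
229^12 ≡ 248
229^14 ≡ 115
229^18 ≡ 267
229^21 ≡ 476
229^24 ≡ 343
229^28 ≡ 1
So ord_551(229) = 28.

28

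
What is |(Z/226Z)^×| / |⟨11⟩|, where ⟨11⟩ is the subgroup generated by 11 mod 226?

By Lagrange's theorem, ord_226(11) divides φ(226) = φ(2)·φ(113) = 1·112 = 112 = 2^4 · 7.
Divisors of 112: 1, 2, 4, 7, 8, 14, 16, 28, 56, 112.
Test each divisor d:
11^1 ≡ 11
11^2 ≡ 121
11^4 ≡ 177
11^7 ≡ 95
11^8 ≡ 141
11^14 ≡ 211
11^16 ≡ 219
11^28 ≡ 225
11^56 ≡ 1
So ord_226(11) = 56, hence |⟨11⟩| = 56.
The index is φ(226) / ord(11) = 112 / 56 = 2.

2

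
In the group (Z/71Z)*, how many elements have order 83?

0

φ(71) = 71 − 1 = 70 = 2 · 5 · 7.
(Z/71Z)^× is cyclic (|G| = 70); a cyclic group of order m has exactly φ(d) elements of each order d | m, and none otherwise.
Since 83 ∤ 70, the count is 0.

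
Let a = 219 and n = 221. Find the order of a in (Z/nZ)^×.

The order of 219 must divide φ(221) = φ(13·17) = (13−1)·(17−1) = 12·16 = 192 = 2^6 · 3.
Divisors of 192: 1, 2, 3, 4, 6, 8, 12, 16, 24, 32, 48, 64, 96, 192.
Compute 219^d (mod 221) for the divisors d until we hit 1:
219^1 ≡ 219
219^2 ≡ 4
219^3 ≡ 213
219^4 ≡ 16
219^6 ≡ 64
219^8 ≡ 35
219^12 ≡ 118
219^16 ≡ 120
219^24 ≡ 1
Therefore the multiplicative order of 219 modulo 221 is 24.

24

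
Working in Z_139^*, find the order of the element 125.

ord(125) | φ(139) = 139 − 1 = 138 = 2 · 3 · 23.
Divisors of 138: 1, 2, 3, 6, 23, 46, 69, 138.
Check 125^d mod 139 for each divisor in increasing order:
125^1 ≡ 125
125^2 ≡ 57
125^3 ≡ 36
125^6 ≡ 45
125^23 ≡ 1
Therefore the multiplicative order of 125 modulo 139 is 23.

23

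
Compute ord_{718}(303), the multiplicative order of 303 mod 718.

179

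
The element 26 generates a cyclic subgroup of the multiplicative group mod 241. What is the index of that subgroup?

3

The order of 26 must divide φ(241) = 241 − 1 = 240 = 2^4 · 3 · 5.
Divisors of 240: 1, 2, 3, 4, 5, 6, 8, 10, 12, 15, 16, 20, 24, 30, 40, 48, 60, 80, 120, 240.
Test each divisor d:
26^1 ≡ 26 (mod 241)
26^2 ≡ 194 (mod 241)
26^3 ≡ 224 (mod 241)
26^4 ≡ 40 (mod 241)
26^5 ≡ 76 (mod 241)
26^6 ≡ 48 (mod 241)
26^8 ≡ 154 (mod 241)
26^10 ≡ 233 (mod 241)
26^12 ≡ 135 (mod 241)
26^15 ≡ 115 (mod 241)
26^16 ≡ 98 (mod 241)
26^20 ≡ 64 (mod 241)
26^24 ≡ 150 (mod 241)
26^30 ≡ 211 (mod 241)
26^40 ≡ 240 (mod 241)
26^48 ≡ 87 (mod 241)
26^60 ≡ 177 (mod 241)
26^80 ≡ 1 (mod 241) ✓
So ord_241(26) = 80, hence |⟨26⟩| = 80.
[(Z/241Z)^× : ⟨26⟩] = 240/80 = 3.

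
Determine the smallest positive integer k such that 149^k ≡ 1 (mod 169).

156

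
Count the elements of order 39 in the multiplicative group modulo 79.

24

φ(79) = 79 − 1 = 78 = 2 · 3 · 13.
In a cyclic group of order 78, there are φ(d) elements of order d for each divisor d of 78, and zero for non-divisors.
39 = 3 · 13 divides 78, and φ(39) = 24.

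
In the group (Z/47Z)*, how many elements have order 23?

φ(47) = 47 − 1 = 46 = 2 · 23.
(Z/47Z)^× is cyclic (|G| = 46); a cyclic group of order m has exactly φ(d) elements of each order d | m, and none otherwise.
23 | 46, and φ(23) = 23 − 1 = 22.

22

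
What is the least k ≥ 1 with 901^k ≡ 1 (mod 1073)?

Since 901 ∈ (Z/1073Z)^×, its order divides φ(1073) = φ(29·37) = (29−1)·(37−1) = 28·36 = 1008 = 2^4 · 3^2 · 7.
Divisors of 1008: 1, 2, 3, 4, 6, 7, 8, 9, 12, 14, 16, 18, 21, 24, 28, 36, 42, 48, 56, 63, 72, 84, 112, 126, 144, 168, 252, 336, 504, 1008.
Evaluate successive powers at the divisors of 1008:
901^1 ≡ 901
901^2 ≡ 613
901^3 ≡ 791
901^4 ≡ 219
901^6 ≡ 122
901^7 ≡ 476
901^8 ≡ 749
901^9 ≡ 1005
901^12 ≡ 935
901^14 ≡ 173
901^16 ≡ 895
901^18 ≡ 332
901^21 ≡ 800
901^24 ≡ 803
901^28 ≡ 958
901^36 ≡ 778
901^42 ≡ 492
901^48 ≡ 1009
901^56 ≡ 349
901^63 ≡ 882
901^72 ≡ 112
901^84 ≡ 639
901^112 ≡ 552
901^126 ≡ 1072
901^144 ≡ 741
901^168 ≡ 581
901^252 ≡ 1
So ord_1073(901) = 252.

252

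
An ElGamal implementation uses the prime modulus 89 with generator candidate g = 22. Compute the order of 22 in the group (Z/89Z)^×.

22

ord(22) | φ(89) = 89 − 1 = 88 = 2^3 · 11.
Divisors of 88: 1, 2, 4, 8, 11, 22, 44, 88.
Compute 22^d (mod 89) for the divisors d until we hit 1:
22^1 ≡ 22
22^2 ≡ 39
22^4 ≡ 8
22^8 ≡ 64
22^11 ≡ 88
22^22 ≡ 1
So ord_89(22) = 22.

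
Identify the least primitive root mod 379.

2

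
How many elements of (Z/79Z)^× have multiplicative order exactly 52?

φ(79) = 79 − 1 = 78 = 2 · 3 · 13.
Since (Z/79Z)^× is cyclic of order 78, the number of elements of order d is φ(d) when d | 78 and 0 otherwise.
52 does not divide 78, so no element of (Z/79Z)^× has order 52.

0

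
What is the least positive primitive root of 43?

φ(43) = 43 − 1 = 42 = 2 · 3 · 7.
g is a primitive root iff g^(42/q) ≢ 1 (mod 43) for each prime q ∈ {2, 3, 7}.
g = 2: 2^21 ≡ 42; 2^14 ≡ 1 — hits 1, so not a primitive root.
g = 3: 3^21 ≡ 42; 3^14 ≡ 36; 3^6 ≡ 41 — none is 1, so 3 is a primitive root.
So 3 is the smallest generator of (Z/43Z)^×.

3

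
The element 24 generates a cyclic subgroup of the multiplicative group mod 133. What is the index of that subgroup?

6

By Lagrange's theorem, ord_133(24) divides φ(133) = φ(7·19) = (7−1)·(19−1) = 6·18 = 108 = 2^2 · 3^3.
Divisors of 108: 1, 2, 3, 4, 6, 9, 12, 18, 27, 36, 54, 108.
Compute 24^d (mod 133) for the divisors d until we hit 1:
24^1 ≡ 24 (mod 133)
24^2 ≡ 44 (mod 133)
24^3 ≡ 125 (mod 133)
24^4 ≡ 74 (mod 133)
24^6 ≡ 64 (mod 133)
24^9 ≡ 20 (mod 133)
24^12 ≡ 106 (mod 133)
24^18 ≡ 1 (mod 133) ✓
The order of 24 is 18, so the subgroup it generates has 18 elements.
The index is φ(133) / ord(24) = 108 / 18 = 6.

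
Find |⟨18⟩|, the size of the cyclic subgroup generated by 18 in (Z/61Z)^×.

60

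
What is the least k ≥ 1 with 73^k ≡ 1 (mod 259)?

6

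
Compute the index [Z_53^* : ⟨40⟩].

2

Since 40 ∈ (Z/53Z)^×, its order divides φ(53) = 53 − 1 = 52 = 2^2 · 13.
Divisors of 52: 1, 2, 4, 13, 26, 52.
Check 40^d mod 53 for each divisor in increasing order:
40^1 ≡ 40 (mod 53)
40^2 ≡ 10 (mod 53)
40^4 ≡ 47 (mod 53)
40^13 ≡ 52 (mod 53)
40^26 ≡ 1 (mod 53) ✓
Thus |⟨40⟩| = ord(40) = 26.
The index is φ(53) / ord(40) = 52 / 26 = 2.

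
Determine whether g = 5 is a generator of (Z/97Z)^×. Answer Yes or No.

Yes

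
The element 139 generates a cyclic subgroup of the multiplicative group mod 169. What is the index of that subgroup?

Since 139 ∈ (Z/169Z)^×, its order divides φ(169) = φ(13^2) = 13·(13−1) = 156 = 2^2 · 3 · 13.
Divisors of 156: 1, 2, 3, 4, 6, 12, 13, 26, 39, 52, 78, 156.
Compute 139^d (mod 169) for the divisors d until we hit 1:
139^1 ≡ 139 (mod 169)
139^2 ≡ 55 (mod 169)
139^3 ≡ 40 (mod 169)
139^4 ≡ 152 (mod 169)
139^6 ≡ 79 (mod 169)
139^12 ≡ 157 (mod 169)
139^13 ≡ 22 (mod 169)
139^26 ≡ 146 (mod 169)
139^39 ≡ 1 (mod 169) ✓
So ord_169(139) = 39, hence |⟨139⟩| = 39.
The index is φ(169) / ord(139) = 156 / 39 = 4.

4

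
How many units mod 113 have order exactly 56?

24

φ(113) = 113 − 1 = 112 = 2^4 · 7.
In a cyclic group of order 112, there are φ(d) elements of order d for each divisor d of 112, and zero for non-divisors.
56 = 2^3 · 7 divides 112, and φ(56) = 24.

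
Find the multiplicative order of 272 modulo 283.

Since 272 ∈ (Z/283Z)^×, its order divides φ(283) = 283 − 1 = 282 = 2 · 3 · 47.
Divisors of 282: 1, 2, 3, 6, 47, 94, 141, 282.
Evaluate successive powers at the divisors of 282:
272^1 ≡ 272
272^2 ≡ 121
272^3 ≡ 84
272^6 ≡ 264
272^47 ≡ 45
272^94 ≡ 44
272^141 ≡ 282
272^282 ≡ 1
So ord_283(272) = 282.

282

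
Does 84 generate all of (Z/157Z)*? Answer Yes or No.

Yes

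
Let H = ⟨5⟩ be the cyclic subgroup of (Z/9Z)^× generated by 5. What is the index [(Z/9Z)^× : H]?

1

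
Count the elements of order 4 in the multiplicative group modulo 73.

2

φ(73) = 73 − 1 = 72 = 2^3 · 3^2.
Since (Z/73Z)^× is cyclic of order 72, the number of elements of order d is φ(d) when d | 72 and 0 otherwise.
4 = 2^2 divides 72, and φ(4) = 2.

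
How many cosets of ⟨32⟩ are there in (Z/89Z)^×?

8

By Lagrange's theorem, ord_89(32) divides φ(89) = 89 − 1 = 88 = 2^3 · 11.
Divisors of 88: 1, 2, 4, 8, 11, 22, 44, 88.
Test each divisor d:
32^1 ≡ 32
32^2 ≡ 45
32^4 ≡ 67
32^8 ≡ 39
32^11 ≡ 1
Thus |⟨32⟩| = ord(32) = 11.
Index = |(Z/89Z)^×| / |⟨32⟩| = 88 / 11 = 8.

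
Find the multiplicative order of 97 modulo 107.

ord(97) | φ(107) = 107 − 1 = 106 = 2 · 53.
Divisors of 106: 1, 2, 53, 106.
Compute 97^d (mod 107) for the divisors d until we hit 1:
97^1 ≡ 97 (mod 107)
97^2 ≡ 100 (mod 107)
97^53 ≡ 106 (mod 107)
97^106 ≡ 1 (mod 107) ✓
Hence ord(97) = 106.

106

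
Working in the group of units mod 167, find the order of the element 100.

83

By Lagrange's theorem, ord_167(100) divides φ(167) = 167 − 1 = 166 = 2 · 83.
Divisors of 166: 1, 2, 83, 166.
Check 100^d mod 167 for each divisor in increasing order:
100^1 ≡ 100 (mod 167)
100^2 ≡ 147 (mod 167)
100^83 ≡ 1 (mod 167) ✓
So ord_167(100) = 83.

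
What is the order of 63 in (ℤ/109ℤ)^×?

3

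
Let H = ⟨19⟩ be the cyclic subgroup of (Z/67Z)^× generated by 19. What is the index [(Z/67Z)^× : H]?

2

The order of 19 must divide φ(67) = 67 − 1 = 66 = 2 · 3 · 11.
Divisors of 66: 1, 2, 3, 6, 11, 22, 33, 66.
Check 19^d mod 67 for each divisor in increasing order:
19^1 ≡ 19
19^2 ≡ 26
19^3 ≡ 25
19^6 ≡ 22
19^11 ≡ 29
19^22 ≡ 37
19^33 ≡ 1
Thus |⟨19⟩| = ord(19) = 33.
[(Z/67Z)^× : ⟨19⟩] = 66/33 = 2.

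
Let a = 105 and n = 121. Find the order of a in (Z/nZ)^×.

By Lagrange's theorem, ord_121(105) divides φ(121) = φ(11^2) = 11·(11−1) = 110 = 2 · 5 · 11.
Divisors of 110: 1, 2, 5, 10, 11, 22, 55, 110.
Test each divisor d:
105^1 ≡ 105 (mod 121)
105^2 ≡ 14 (mod 121)
105^5 ≡ 10 (mod 121)
105^10 ≡ 100 (mod 121)
105^11 ≡ 94 (mod 121)
105^22 ≡ 3 (mod 121)
105^55 ≡ 120 (mod 121)
105^110 ≡ 1 (mod 121) ✓
Hence ord(105) = 110.

110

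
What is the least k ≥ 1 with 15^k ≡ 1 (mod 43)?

21

ord(15) | φ(43) = 43 − 1 = 42 = 2 · 3 · 7.
Divisors of 42: 1, 2, 3, 6, 7, 14, 21, 42.
Test each divisor d:
15^1 ≡ 15 (mod 43)
15^2 ≡ 10 (mod 43)
15^3 ≡ 21 (mod 43)
15^6 ≡ 11 (mod 43)
15^7 ≡ 36 (mod 43)
15^14 ≡ 6 (mod 43)
15^21 ≡ 1 (mod 43) ✓
So ord_43(15) = 21.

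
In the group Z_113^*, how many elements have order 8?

4

φ(113) = 113 − 1 = 112 = 2^4 · 7.
In a cyclic group of order 112, there are φ(d) elements of order d for each divisor d of 112, and zero for non-divisors.
8 = 2^3 divides 112, and φ(8) = 4.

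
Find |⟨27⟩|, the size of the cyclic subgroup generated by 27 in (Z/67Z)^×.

22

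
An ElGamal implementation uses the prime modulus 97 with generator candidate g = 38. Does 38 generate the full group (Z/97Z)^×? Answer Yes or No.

φ(97) = 97 − 1 = 96 = 2^5 · 3.
38 is a primitive root mod 97 iff 38^(φ(97)/q) ≢ 1 for every prime q | φ(97), i.e. q ∈ {2, 3}.
38^48 ≡ 96 (mod 97)  [q = 2: ≢ 1 ✓]
38^32 ≡ 35 (mod 97)  [q = 3: ≢ 1 ✓]
Every test exponent gives a nontrivial residue, hence 38 generates the full group.

Yes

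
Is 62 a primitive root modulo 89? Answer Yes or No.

Yes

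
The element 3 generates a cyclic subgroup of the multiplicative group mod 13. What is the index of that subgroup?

4

ord(3) | φ(13) = 13 − 1 = 12 = 2^2 · 3.
Divisors of 12: 1, 2, 3, 4, 6, 12.
Compute 3^d (mod 13) for the divisors d until we hit 1:
3^1 ≡ 3 (mod 13)
3^2 ≡ 9 (mod 13)
3^3 ≡ 1 (mod 13) ✓
So ord_13(3) = 3, hence |⟨3⟩| = 3.
The index is φ(13) / ord(3) = 12 / 3 = 4.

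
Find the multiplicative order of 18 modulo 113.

ord(18) | φ(113) = 113 − 1 = 112 = 2^4 · 7.
Divisors of 112: 1, 2, 4, 7, 8, 14, 16, 28, 56, 112.
Check 18^d mod 113 for each divisor in increasing order:
18^1 ≡ 18 (mod 113)
18^2 ≡ 98 (mod 113)
18^4 ≡ 112 (mod 113)
18^7 ≡ 44 (mod 113)
18^8 ≡ 1 (mod 113) ✓
The smallest such exponent is 8, so the order of 18 is 8.

8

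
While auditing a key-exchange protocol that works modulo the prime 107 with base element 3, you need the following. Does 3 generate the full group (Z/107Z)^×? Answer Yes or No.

φ(107) = 107 − 1 = 106 = 2 · 53.
An element g generates (Z/107Z)^× iff g^(106/q) ≢ 1 (mod 107) for each prime q ∈ {2, 53}.
3^53 ≡ 1 (mod 107)  [q = 2: ≡ 1 ✗]
3^2 ≡ 9 (mod 107)  [q = 53: ≢ 1 ✓]
The check at q = 2 fails, so 3 generates a proper subgroup.

No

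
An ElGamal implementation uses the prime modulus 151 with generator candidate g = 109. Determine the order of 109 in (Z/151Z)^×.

150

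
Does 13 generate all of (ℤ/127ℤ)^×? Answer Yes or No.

φ(127) = 127 − 1 = 126 = 2 · 3^2 · 7.
An element g generates (Z/127Z)^× iff g^(126/q) ≢ 1 (mod 127) for each prime q ∈ {2, 3, 7}.
13^63 ≡ 1 (mod 127)  [q = 2: ≡ 1 ✗]
13^42 ≡ 107 (mod 127)  [q = 3: ≢ 1 ✓]
13^18 ≡ 64 (mod 127)  [q = 7: ≢ 1 ✓]
Since 13^63 ≡ 1, the order of 13 divides 63 < 126, so 13 is not a primitive root.

No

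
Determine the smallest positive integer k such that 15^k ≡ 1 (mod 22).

By Lagrange's theorem, ord_22(15) divides φ(22) = φ(2)·φ(11) = 1·10 = 10 = 2 · 5.
Divisors of 10: 1, 2, 5, 10.
Check 15^d mod 22 for each divisor in increasing order:
15^1 ≡ 15 (mod 22)
15^2 ≡ 5 (mod 22)
15^5 ≡ 1 (mod 22) ✓
So ord_22(15) = 5.

5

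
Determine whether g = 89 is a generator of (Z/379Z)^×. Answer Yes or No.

Yes

φ(379) = 379 − 1 = 378 = 2 · 3^3 · 7.
Test 89^(378/q) mod 379 for each prime factor q of 378:
89^189 ≡ 378 (mod 379)  [q = 2: ≢ 1 ✓]
89^126 ≡ 327 (mod 379)  [q = 3: ≢ 1 ✓]
89^54 ≡ 125 (mod 379)  [q = 7: ≢ 1 ✓]
All checks pass, so 89 has order 378 and is a primitive root modulo 379.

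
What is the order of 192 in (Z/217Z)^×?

6

Since 192 ∈ (Z/217Z)^×, its order divides φ(217) = φ(7·31) = (7−1)·(31−1) = 6·30 = 180 = 2^2 · 3^2 · 5.
Divisors of 180: 1, 2, 3, 4, 5, 6, 9, 10, 12, 15, 18, 20, 30, 36, 45, 60, 90, 180.
Evaluate successive powers at the divisors of 180:
192^1 ≡ 192 (mod 217)
192^2 ≡ 191 (mod 217)
192^3 ≡ 216 (mod 217)
192^4 ≡ 25 (mod 217)
192^5 ≡ 26 (mod 217)
192^6 ≡ 1 (mod 217) ✓
The smallest such exponent is 6, so the order of 192 is 6.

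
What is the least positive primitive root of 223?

3

φ(223) = 223 − 1 = 222 = 2 · 3 · 37.
Test candidates g = 2, 3, … against the prime factors q ∈ {2, 3, 37} of φ(223): g is a generator iff g^(222/q) ≢ 1 for every such q.
g = 2: 2^111 ≡ 1 — hits 1, so not a primitive root.
g = 3: 3^111 ≡ 222; 3^74 ≡ 183; 3^6 ≡ 60 — none is 1, so 3 is a primitive root.
Hence the least primitive root of 223 is 3.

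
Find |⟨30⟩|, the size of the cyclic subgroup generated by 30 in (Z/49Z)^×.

The order of 30 must divide φ(49) = φ(7^2) = 7·(7−1) = 42 = 2 · 3 · 7.
Divisors of 42: 1, 2, 3, 6, 7, 14, 21, 42.
Evaluate successive powers at the divisors of 42:
30^1 ≡ 30
30^2 ≡ 18
30^3 ≡ 1
The smallest such exponent is 3, so the order of 30 is 3.

3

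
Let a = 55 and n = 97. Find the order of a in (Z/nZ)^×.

The order of 55 must divide φ(97) = 97 − 1 = 96 = 2^5 · 3.
Divisors of 96: 1, 2, 3, 4, 6, 8, 12, 16, 24, 32, 48, 96.
Compute 55^d (mod 97) for the divisors d until we hit 1:
55^1 ≡ 55
55^2 ≡ 18
55^3 ≡ 20
55^4 ≡ 33
55^6 ≡ 12
55^8 ≡ 22
55^12 ≡ 47
55^16 ≡ 96
55^24 ≡ 75
55^32 ≡ 1
So ord_97(55) = 32.

32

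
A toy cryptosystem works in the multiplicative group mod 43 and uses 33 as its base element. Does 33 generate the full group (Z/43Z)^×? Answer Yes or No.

Yes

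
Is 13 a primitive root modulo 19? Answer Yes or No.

Yes

φ(19) = 19 − 1 = 18 = 2 · 3^2.
It suffices to check that the order of 13 is not a proper divisor of 18: compute 13^(18/q) for q ∈ {2, 3}.
13^9 ≡ 18 (mod 19)  [q = 2: ≢ 1 ✓]
13^6 ≡ 11 (mod 19)  [q = 3: ≢ 1 ✓]
Every test exponent gives a nontrivial residue, hence 13 generates the full group.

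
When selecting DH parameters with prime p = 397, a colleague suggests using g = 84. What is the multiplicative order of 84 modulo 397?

396

ord(84) | φ(397) = 397 − 1 = 396 = 2^2 · 3^2 · 11.
Divisors of 396: 1, 2, 3, 4, 6, 9, 11, 12, 18, 22, 33, 36, 44, 66, 99, 132, 198, 396.
Test each divisor d:
84^1 ≡ 84 (mod 397)
84^2 ≡ 307 (mod 397)
84^3 ≡ 380 (mod 397)
84^4 ≡ 160 (mod 397)
84^6 ≡ 289 (mod 397)
84^9 ≡ 248 (mod 397)
84^11 ≡ 309 (mod 397)
84^12 ≡ 151 (mod 397)
84^18 ≡ 366 (mod 397)
84^22 ≡ 201 (mod 397)
84^33 ≡ 177 (mod 397)
84^36 ≡ 167 (mod 397)
84^44 ≡ 304 (mod 397)
84^66 ≡ 363 (mod 397)
84^99 ≡ 334 (mod 397)
84^132 ≡ 362 (mod 397)
84^198 ≡ 396 (mod 397)
84^396 ≡ 1 (mod 397) ✓
The smallest such exponent is 396, so the order of 84 is 396.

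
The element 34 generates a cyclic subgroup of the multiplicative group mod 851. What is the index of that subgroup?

By Lagrange's theorem, ord_851(34) divides φ(851) = φ(23·37) = (23−1)·(37−1) = 22·36 = 792 = 2^3 · 3^2 · 11.
Divisors of 792: 1, 2, 3, 4, 6, 8, 9, 11, 12, 18, 22, 24, 33, 36, 44, 66, 72, 88, 99, 132, 198, 264, 396, 792.
Test each divisor d:
34^1 ≡ 34
34^2 ≡ 305
34^3 ≡ 158
34^4 ≡ 266
34^6 ≡ 285
34^8 ≡ 123
34^9 ≡ 778
34^11 ≡ 712
34^12 ≡ 380
34^18 ≡ 223
34^22 ≡ 599
34^24 ≡ 581
34^33 ≡ 137
34^36 ≡ 371
34^44 ≡ 530
34^66 ≡ 47
34^72 ≡ 630
34^88 ≡ 70
34^99 ≡ 482
34^132 ≡ 507
34^198 ≡ 1
So ord_851(34) = 198, hence |⟨34⟩| = 198.
[(Z/851Z)^× : ⟨34⟩] = 792/198 = 4.

4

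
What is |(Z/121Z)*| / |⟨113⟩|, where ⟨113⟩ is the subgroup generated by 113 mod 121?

ord(113) | φ(121) = φ(11^2) = 11·(11−1) = 110 = 2 · 5 · 11.
Divisors of 110: 1, 2, 5, 10, 11, 22, 55, 110.
Check 113^d mod 121 for each divisor in increasing order:
113^1 ≡ 113
113^2 ≡ 64
113^5 ≡ 23
113^10 ≡ 45
113^11 ≡ 3
113^22 ≡ 9
113^55 ≡ 1
So ord_121(113) = 55, hence |⟨113⟩| = 55.
The index is φ(121) / ord(113) = 110 / 55 = 2.

2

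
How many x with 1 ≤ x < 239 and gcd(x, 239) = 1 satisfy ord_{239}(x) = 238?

96

φ(239) = 239 − 1 = 238 = 2 · 7 · 17.
(Z/239Z)^× is cyclic (|G| = 238); a cyclic group of order m has exactly φ(d) elements of each order d | m, and none otherwise.
238 = 2 · 7 · 17 divides 238, and φ(238) = 96.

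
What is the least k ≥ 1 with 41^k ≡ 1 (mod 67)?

66

The order of 41 must divide φ(67) = 67 − 1 = 66 = 2 · 3 · 11.
Divisors of 66: 1, 2, 3, 6, 11, 22, 33, 66.
Check 41^d mod 67 for each divisor in increasing order:
41^1 ≡ 41 (mod 67)
41^2 ≡ 6 (mod 67)
41^3 ≡ 45 (mod 67)
41^6 ≡ 15 (mod 67)
41^11 ≡ 30 (mod 67)
41^22 ≡ 29 (mod 67)
41^33 ≡ 66 (mod 67)
41^66 ≡ 1 (mod 67) ✓
Therefore the multiplicative order of 41 modulo 67 is 66.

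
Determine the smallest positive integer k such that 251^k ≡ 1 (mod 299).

66

By Lagrange's theorem, ord_299(251) divides φ(299) = φ(13·23) = (13−1)·(23−1) = 12·22 = 264 = 2^3 · 3 · 11.
Divisors of 264: 1, 2, 3, 4, 6, 8, 11, 12, 22, 24, 33, 44, 66, 88, 132, 264.
Compute 251^d (mod 299) for the divisors d until we hit 1:
251^1 ≡ 251 (mod 299)
251^2 ≡ 211 (mod 299)
251^3 ≡ 38 (mod 299)
251^4 ≡ 269 (mod 299)
251^6 ≡ 248 (mod 299)
251^8 ≡ 3 (mod 299)
251^11 ≡ 114 (mod 299)
251^12 ≡ 209 (mod 299)
251^22 ≡ 139 (mod 299)
251^24 ≡ 27 (mod 299)
251^33 ≡ 298 (mod 299)
251^44 ≡ 185 (mod 299)
251^66 ≡ 1 (mod 299) ✓
The smallest such exponent is 66, so the order of 251 is 66.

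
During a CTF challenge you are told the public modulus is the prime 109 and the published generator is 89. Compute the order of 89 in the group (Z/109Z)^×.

27

By Lagrange's theorem, ord_109(89) divides φ(109) = 109 − 1 = 108 = 2^2 · 3^3.
Divisors of 108: 1, 2, 3, 4, 6, 9, 12, 18, 27, 36, 54, 108.
Check 89^d mod 109 for each divisor in increasing order:
89^1 ≡ 89 (mod 109)
89^2 ≡ 73 (mod 109)
89^3 ≡ 66 (mod 109)
89^4 ≡ 97 (mod 109)
89^6 ≡ 105 (mod 109)
89^9 ≡ 63 (mod 109)
89^12 ≡ 16 (mod 109)
89^18 ≡ 45 (mod 109)
89^27 ≡ 1 (mod 109) ✓
So ord_109(89) = 27.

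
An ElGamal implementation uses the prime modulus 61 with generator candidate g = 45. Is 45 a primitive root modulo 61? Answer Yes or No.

No

φ(61) = 61 − 1 = 60 = 2^2 · 3 · 5.
An element g generates (Z/61Z)^× iff g^(60/q) ≢ 1 (mod 61) for each prime q ∈ {2, 3, 5}.
45^30 ≡ 1 (mod 61)  [q = 2: ≡ 1 ✗]
45^20 ≡ 47 (mod 61)  [q = 3: ≢ 1 ✓]
45^12 ≡ 34 (mod 61)  [q = 5: ≢ 1 ✓]
45^30 ≡ 1 shows ord(45) | 30, strictly less than φ(61); not a primitive root.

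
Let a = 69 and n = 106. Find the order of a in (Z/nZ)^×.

13

The order of 69 must divide φ(106) = φ(2)·φ(53) = 1·52 = 52 = 2^2 · 13.
Divisors of 52: 1, 2, 4, 13, 26, 52.
Evaluate successive powers at the divisors of 52:
69^1 ≡ 69 (mod 106)
69^2 ≡ 97 (mod 106)
69^4 ≡ 81 (mod 106)
69^13 ≡ 1 (mod 106) ✓
Hence ord(69) = 13.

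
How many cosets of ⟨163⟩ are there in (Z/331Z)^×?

10

Since 163 ∈ (Z/331Z)^×, its order divides φ(331) = 331 − 1 = 330 = 2 · 3 · 5 · 11.
Divisors of 330: 1, 2, 3, 5, 6, 10, 11, 15, 22, 30, 33, 55, 66, 110, 165, 330.
Compute 163^d (mod 331) for the divisors d until we hit 1:
163^1 ≡ 163 (mod 331)
163^2 ≡ 89 (mod 331)
163^3 ≡ 274 (mod 331)
163^5 ≡ 223 (mod 331)
163^6 ≡ 270 (mod 331)
163^10 ≡ 79 (mod 331)
163^11 ≡ 299 (mod 331)
163^15 ≡ 74 (mod 331)
163^22 ≡ 31 (mod 331)
163^30 ≡ 180 (mod 331)
163^33 ≡ 1 (mod 331) ✓
So ord_331(163) = 33, hence |⟨163⟩| = 33.
Index = |(Z/331Z)^×| / |⟨163⟩| = 330 / 33 = 10.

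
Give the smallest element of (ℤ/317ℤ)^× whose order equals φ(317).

φ(317) = 317 − 1 = 316 = 2^2 · 79.
Test candidates g = 2, 3, … against the prime factors q ∈ {2, 79} of φ(317): g is a generator iff g^(316/q) ≢ 1 for every such q.
g = 2: 2^158 ≡ 316; 2^4 ≡ 16 — none is 1, so 2 is a primitive root.
So 2 is the smallest generator of (Z/317Z)^×.

2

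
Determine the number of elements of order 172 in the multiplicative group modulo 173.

84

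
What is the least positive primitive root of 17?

3

φ(17) = 17 − 1 = 16 = 2^4.
g is a primitive root iff g^(16/q) ≢ 1 (mod 17) for each prime q ∈ {2}.
g = 2: 2^8 ≡ 1 — hits 1, so not a primitive root.
g = 3: 3^8 ≡ 16 — none is 1, so 3 is a primitive root.
The smallest primitive root modulo 17 is 3.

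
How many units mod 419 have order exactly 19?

φ(419) = 419 − 1 = 418 = 2 · 11 · 19.
In a cyclic group of order 418, there are φ(d) elements of order d for each divisor d of 418, and zero for non-divisors.
19 | 418, and φ(19) = 19 − 1 = 18.

18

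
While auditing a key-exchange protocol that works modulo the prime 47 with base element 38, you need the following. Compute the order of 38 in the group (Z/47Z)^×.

46

ord(38) | φ(47) = 47 − 1 = 46 = 2 · 23.
Divisors of 46: 1, 2, 23, 46.
Check 38^d mod 47 for each divisor in increasing order:
38^1 ≡ 38 (mod 47)
38^2 ≡ 34 (mod 47)
38^23 ≡ 46 (mod 47)
38^46 ≡ 1 (mod 47) ✓
The smallest such exponent is 46, so the order of 38 is 46.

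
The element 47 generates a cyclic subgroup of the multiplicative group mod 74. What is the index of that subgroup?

Since 47 ∈ (Z/74Z)^×, its order divides φ(74) = φ(2)·φ(37) = 1·36 = 36 = 2^2 · 3^2.
Divisors of 36: 1, 2, 3, 4, 6, 9, 12, 18, 36.
Check 47^d mod 74 for each divisor in increasing order:
47^1 ≡ 47
47^2 ≡ 63
47^3 ≡ 1
So ord_74(47) = 3, hence |⟨47⟩| = 3.
[(Z/74Z)^× : ⟨47⟩] = 36/3 = 12.

12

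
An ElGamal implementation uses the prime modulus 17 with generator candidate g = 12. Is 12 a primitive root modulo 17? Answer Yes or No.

Yes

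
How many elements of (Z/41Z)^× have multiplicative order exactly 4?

φ(41) = 41 − 1 = 40 = 2^3 · 5.
In a cyclic group of order 40, there are φ(d) elements of order d for each divisor d of 40, and zero for non-divisors.
4 = 2^2 divides 40, and φ(4) = 2.

2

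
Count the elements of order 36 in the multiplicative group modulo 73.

12

φ(73) = 73 − 1 = 72 = 2^3 · 3^2.
Since (Z/73Z)^× is cyclic of order 72, the number of elements of order d is φ(d) when d | 72 and 0 otherwise.
36 = 2^2 · 3^2 divides 72, and φ(36) = 12.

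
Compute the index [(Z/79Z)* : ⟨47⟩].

1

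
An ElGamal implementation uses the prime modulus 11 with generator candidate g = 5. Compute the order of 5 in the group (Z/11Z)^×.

Since 5 ∈ (Z/11Z)^×, its order divides φ(11) = 11 − 1 = 10 = 2 · 5.
Divisors of 10: 1, 2, 5, 10.
Check 5^d mod 11 for each divisor in increasing order:
5^1 ≡ 5
5^2 ≡ 3
5^5 ≡ 1
The smallest such exponent is 5, so the order of 5 is 5.

5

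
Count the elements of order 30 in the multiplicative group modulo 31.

8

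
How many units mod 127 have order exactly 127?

0

φ(127) = 127 − 1 = 126 = 2 · 3^2 · 7.
In a cyclic group of order 126, there are φ(d) elements of order d for each divisor d of 126, and zero for non-divisors.
Since 127 ∤ 126, the count is 0.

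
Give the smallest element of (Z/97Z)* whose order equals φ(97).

5

φ(97) = 97 − 1 = 96 = 2^5 · 3.
Test candidates g = 2, 3, … against the prime factors q ∈ {2, 3} of φ(97): g is a generator iff g^(96/q) ≢ 1 for every such q.
g = 2: 2^48 ≡ 1 — hits 1, so not a primitive root.
g = 3: 3^48 ≡ 1 — hits 1, so not a primitive root.
g = 4: 4^48 ≡ 1 — hits 1, so not a primitive root.
g = 5: 5^48 ≡ 96; 5^32 ≡ 35 — none is 1, so 5 is a primitive root.
The smallest primitive root modulo 97 is 5.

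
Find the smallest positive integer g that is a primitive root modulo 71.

7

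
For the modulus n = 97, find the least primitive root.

5

φ(97) = 97 − 1 = 96 = 2^5 · 3.
g is a primitive root iff g^(96/q) ≢ 1 (mod 97) for each prime q ∈ {2, 3}.
g = 2: 2^48 ≡ 1 — hits 1, so not a primitive root.
g = 3: 3^48 ≡ 1 — hits 1, so not a primitive root.
g = 4: 4^48 ≡ 1 — hits 1, so not a primitive root.
g = 5: 5^48 ≡ 96; 5^32 ≡ 35 — none is 1, so 5 is a primitive root.
So 5 is the smallest generator of (Z/97Z)^×.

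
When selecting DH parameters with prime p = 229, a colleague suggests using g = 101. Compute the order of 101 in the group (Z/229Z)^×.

Since 101 ∈ (Z/229Z)^×, its order divides φ(229) = 229 − 1 = 228 = 2^2 · 3 · 19.
Divisors of 228: 1, 2, 3, 4, 6, 12, 19, 38, 57, 76, 114, 228.
Compute 101^d (mod 229) for the divisors d until we hit 1:
101^1 ≡ 101 (mod 229)
101^2 ≡ 125 (mod 229)
101^3 ≡ 30 (mod 229)
101^4 ≡ 53 (mod 229)
101^6 ≡ 213 (mod 229)
101^12 ≡ 27 (mod 229)
101^19 ≡ 107 (mod 229)
101^38 ≡ 228 (mod 229)
101^57 ≡ 122 (mod 229)
101^76 ≡ 1 (mod 229) ✓
So ord_229(101) = 76.

76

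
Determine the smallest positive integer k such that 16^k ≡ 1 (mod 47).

The order of 16 must divide φ(47) = 47 − 1 = 46 = 2 · 23.
Divisors of 46: 1, 2, 23, 46.
Evaluate successive powers at the divisors of 46:
16^1 ≡ 16 (mod 47)
16^2 ≡ 21 (mod 47)
16^23 ≡ 1 (mod 47) ✓
Hence ord(16) = 23.

23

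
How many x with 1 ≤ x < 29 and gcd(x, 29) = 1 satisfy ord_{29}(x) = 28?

12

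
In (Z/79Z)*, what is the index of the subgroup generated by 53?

Since 53 ∈ (Z/79Z)^×, its order divides φ(79) = 79 − 1 = 78 = 2 · 3 · 13.
Divisors of 78: 1, 2, 3, 6, 13, 26, 39, 78.
Check 53^d mod 79 for each divisor in increasing order:
53^1 ≡ 53 (mod 79)
53^2 ≡ 44 (mod 79)
53^3 ≡ 41 (mod 79)
53^6 ≡ 22 (mod 79)
53^13 ≡ 56 (mod 79)
53^26 ≡ 55 (mod 79)
53^39 ≡ 78 (mod 79)
53^78 ≡ 1 (mod 79) ✓
The order of 53 is 78, so the subgroup it generates has 78 elements.
The index is φ(79) / ord(53) = 78 / 78 = 1.

1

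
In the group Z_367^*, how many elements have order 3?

2

φ(367) = 367 − 1 = 366 = 2 · 3 · 61.
In a cyclic group of order 366, there are φ(d) elements of order d for each divisor d of 366, and zero for non-divisors.
3 | 366, and φ(3) = 3 − 1 = 2.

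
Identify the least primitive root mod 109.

6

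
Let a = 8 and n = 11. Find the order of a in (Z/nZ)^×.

Since 8 ∈ (Z/11Z)^×, its order divides φ(11) = 11 − 1 = 10 = 2 · 5.
Divisors of 10: 1, 2, 5, 10.
Compute 8^d (mod 11) for the divisors d until we hit 1:
8^1 ≡ 8 (mod 11)
8^2 ≡ 9 (mod 11)
8^5 ≡ 10 (mod 11)
8^10 ≡ 1 (mod 11) ✓
So ord_11(8) = 10.

10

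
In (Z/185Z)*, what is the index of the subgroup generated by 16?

ord(16) | φ(185) = φ(5·37) = (5−1)·(37−1) = 4·36 = 144 = 2^4 · 3^2.
Divisors of 144: 1, 2, 3, 4, 6, 8, 9, 12, 16, 18, 24, 36, 48, 72, 144.
Check 16^d mod 185 for each divisor in increasing order:
16^1 ≡ 16
16^2 ≡ 71
16^3 ≡ 26
16^4 ≡ 46
16^6 ≡ 121
16^8 ≡ 81
16^9 ≡ 1
So ord_185(16) = 9, hence |⟨16⟩| = 9.
The index is φ(185) / ord(16) = 144 / 9 = 16.

16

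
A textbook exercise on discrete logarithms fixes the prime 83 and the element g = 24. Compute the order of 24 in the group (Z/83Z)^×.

82

Since 24 ∈ (Z/83Z)^×, its order divides φ(83) = 83 − 1 = 82 = 2 · 41.
Divisors of 82: 1, 2, 41, 82.
Compute 24^d (mod 83) for the divisors d until we hit 1:
24^1 ≡ 24
24^2 ≡ 78
24^41 ≡ 82
24^82 ≡ 1
Therefore the multiplicative order of 24 modulo 83 is 82.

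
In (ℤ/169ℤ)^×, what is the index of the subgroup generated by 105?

12

ord(105) | φ(169) = φ(13^2) = 13·(13−1) = 156 = 2^2 · 3 · 13.
Divisors of 156: 1, 2, 3, 4, 6, 12, 13, 26, 39, 52, 78, 156.
Compute 105^d (mod 169) for the divisors d until we hit 1:
105^1 ≡ 105
105^2 ≡ 40
105^3 ≡ 144
105^4 ≡ 79
105^6 ≡ 118
105^12 ≡ 66
105^13 ≡ 1
So ord_169(105) = 13, hence |⟨105⟩| = 13.
The index is φ(169) / ord(105) = 156 / 13 = 12.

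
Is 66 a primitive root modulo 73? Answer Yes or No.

No

φ(73) = 73 − 1 = 72 = 2^3 · 3^2.
Test 66^(72/q) mod 73 for each prime factor q of 72:
66^36 ≡ 72 (mod 73)  [q = 2: ≢ 1 ✓]
66^24 ≡ 1 (mod 73)  [q = 3: ≡ 1 ✗]
Since 66^24 ≡ 1, the order of 66 divides 24 < 72, so 66 is not a primitive root.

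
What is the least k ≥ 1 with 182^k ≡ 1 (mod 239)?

119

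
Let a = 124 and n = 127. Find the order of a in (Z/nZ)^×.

63

ord(124) | φ(127) = 127 − 1 = 126 = 2 · 3^2 · 7.
Divisors of 126: 1, 2, 3, 6, 7, 9, 14, 18, 21, 42, 63, 126.
Evaluate successive powers at the divisors of 126:
124^1 ≡ 124 (mod 127)
124^2 ≡ 9 (mod 127)
124^3 ≡ 100 (mod 127)
124^6 ≡ 94 (mod 127)
124^7 ≡ 99 (mod 127)
124^9 ≡ 2 (mod 127)
124^14 ≡ 22 (mod 127)
124^18 ≡ 4 (mod 127)
124^21 ≡ 19 (mod 127)
124^42 ≡ 107 (mod 127)
124^63 ≡ 1 (mod 127) ✓
So ord_127(124) = 63.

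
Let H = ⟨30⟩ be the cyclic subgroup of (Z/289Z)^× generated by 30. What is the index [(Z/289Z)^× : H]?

4

By Lagrange's theorem, ord_289(30) divides φ(289) = φ(17^2) = 17·(17−1) = 272 = 2^4 · 17.
Divisors of 272: 1, 2, 4, 8, 16, 17, 34, 68, 136, 272.
Evaluate successive powers at the divisors of 272:
30^1 ≡ 30 (mod 289)
30^2 ≡ 33 (mod 289)
30^4 ≡ 222 (mod 289)
30^8 ≡ 154 (mod 289)
30^16 ≡ 18 (mod 289)
30^17 ≡ 251 (mod 289)
30^34 ≡ 288 (mod 289)
30^68 ≡ 1 (mod 289) ✓
So ord_289(30) = 68, hence |⟨30⟩| = 68.
Index = |(Z/289Z)^×| / |⟨30⟩| = 272 / 68 = 4.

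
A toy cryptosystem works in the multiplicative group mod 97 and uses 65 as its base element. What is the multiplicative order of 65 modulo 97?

48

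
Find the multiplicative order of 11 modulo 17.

16

By Lagrange's theorem, ord_17(11) divides φ(17) = 17 − 1 = 16 = 2^4.
Divisors of 16: 1, 2, 4, 8, 16.
Evaluate successive powers at the divisors of 16:
11^1 ≡ 11
11^2 ≡ 2
11^4 ≡ 4
11^8 ≡ 16
11^16 ≡ 1
Hence ord(11) = 16.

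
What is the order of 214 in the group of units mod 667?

308

By Lagrange's theorem, ord_667(214) divides φ(667) = φ(23·29) = (23−1)·(29−1) = 22·28 = 616 = 2^3 · 7 · 11.
Divisors of 616: 1, 2, 4, 7, 8, 11, 14, 22, 28, 44, 56, 77, 88, 154, 308, 616.
Check 214^d mod 667 for each divisor in increasing order:
214^1 ≡ 214 (mod 667)
214^2 ≡ 440 (mod 667)
214^4 ≡ 170 (mod 667)
214^7 ≡ 534 (mod 667)
214^8 ≡ 219 (mod 667)
214^11 ≡ 68 (mod 667)
214^14 ≡ 347 (mod 667)
214^22 ≡ 622 (mod 667)
214^28 ≡ 349 (mod 667)
214^44 ≡ 24 (mod 667)
214^56 ≡ 407 (mod 667)
214^77 ≡ 597 (mod 667)
214^88 ≡ 576 (mod 667)
214^154 ≡ 231 (mod 667)
214^308 ≡ 1 (mod 667) ✓
Therefore the multiplicative order of 214 modulo 667 is 308.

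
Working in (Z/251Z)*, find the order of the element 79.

125

By Lagrange's theorem, ord_251(79) divides φ(251) = 251 − 1 = 250 = 2 · 5^3.
Divisors of 250: 1, 2, 5, 10, 25, 50, 125, 250.
Evaluate successive powers at the divisors of 250:
79^1 ≡ 79
79^2 ≡ 217
79^5 ≡ 211
79^10 ≡ 94
79^25 ≡ 219
79^50 ≡ 20
79^125 ≡ 1
Therefore the multiplicative order of 79 modulo 251 is 125.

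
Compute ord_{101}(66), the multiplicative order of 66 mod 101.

100

The order of 66 must divide φ(101) = 101 − 1 = 100 = 2^2 · 5^2.
Divisors of 100: 1, 2, 4, 5, 10, 20, 25, 50, 100.
Compute 66^d (mod 101) for the divisors d until we hit 1:
66^1 ≡ 66
66^2 ≡ 13
66^4 ≡ 68
66^5 ≡ 44
66^10 ≡ 17
66^20 ≡ 87
66^25 ≡ 91
66^50 ≡ 100
66^100 ≡ 1
Hence ord(66) = 100.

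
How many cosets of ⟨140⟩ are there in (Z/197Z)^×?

By Lagrange's theorem, ord_197(140) divides φ(197) = 197 − 1 = 196 = 2^2 · 7^2.
Divisors of 196: 1, 2, 4, 7, 14, 28, 49, 98, 196.
Evaluate successive powers at the divisors of 196:
140^1 ≡ 140 (mod 197)
140^2 ≡ 97 (mod 197)
140^4 ≡ 150 (mod 197)
140^7 ≡ 20 (mod 197)
140^14 ≡ 6 (mod 197)
140^28 ≡ 36 (mod 197)
140^49 ≡ 183 (mod 197)
140^98 ≡ 196 (mod 197)
140^196 ≡ 1 (mod 197) ✓
Thus |⟨140⟩| = ord(140) = 196.
Index = |(Z/197Z)^×| / |⟨140⟩| = 196 / 196 = 1.

1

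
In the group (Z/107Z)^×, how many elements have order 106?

52

φ(107) = 107 − 1 = 106 = 2 · 53.
In a cyclic group of order 106, there are φ(d) elements of order d for each divisor d of 106, and zero for non-divisors.
106 = 2 · 53 divides 106, and φ(106) = 52.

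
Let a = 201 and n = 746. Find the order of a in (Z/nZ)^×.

372

ord(201) | φ(746) = φ(2)·φ(373) = 1·372 = 372 = 2^2 · 3 · 31.
Divisors of 372: 1, 2, 3, 4, 6, 12, 31, 62, 93, 124, 186, 372.
Compute 201^d (mod 746) for the divisors d until we hit 1:
201^1 ≡ 201
201^2 ≡ 117
201^3 ≡ 391
201^4 ≡ 261
201^6 ≡ 697
201^12 ≡ 163
201^31 ≡ 69
201^62 ≡ 285
201^93 ≡ 269
201^124 ≡ 657
201^186 ≡ 745
201^372 ≡ 1
So ord_746(201) = 372.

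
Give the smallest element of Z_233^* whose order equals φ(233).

3

φ(233) = 233 − 1 = 232 = 2^3 · 29.
g is a primitive root iff g^(232/q) ≢ 1 (mod 233) for each prime q ∈ {2, 29}.
g = 2: 2^116 ≡ 1 — hits 1, so not a primitive root.
g = 3: 3^116 ≡ 232; 3^8 ≡ 37 — none is 1, so 3 is a primitive root.
Hence the least primitive root of 233 is 3.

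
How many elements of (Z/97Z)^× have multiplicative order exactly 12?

4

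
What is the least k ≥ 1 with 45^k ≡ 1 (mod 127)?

126

The order of 45 must divide φ(127) = 127 − 1 = 126 = 2 · 3^2 · 7.
Divisors of 126: 1, 2, 3, 6, 7, 9, 14, 18, 21, 42, 63, 126.
Check 45^d mod 127 for each divisor in increasing order:
45^1 ≡ 45 (mod 127)
45^2 ≡ 120 (mod 127)
45^3 ≡ 66 (mod 127)
45^6 ≡ 38 (mod 127)
45^7 ≡ 59 (mod 127)
45^9 ≡ 95 (mod 127)
45^14 ≡ 52 (mod 127)
45^18 ≡ 8 (mod 127)
45^21 ≡ 20 (mod 127)
45^42 ≡ 19 (mod 127)
45^63 ≡ 126 (mod 127)
45^126 ≡ 1 (mod 127) ✓
Therefore the multiplicative order of 45 modulo 127 is 126.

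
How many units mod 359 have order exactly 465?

φ(359) = 359 − 1 = 358 = 2 · 179.
In a cyclic group of order 358, there are φ(d) elements of order d for each divisor d of 358, and zero for non-divisors.
465 does not divide 358, so no element of (Z/359Z)^× has order 465.

0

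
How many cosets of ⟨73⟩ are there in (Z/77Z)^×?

The order of 73 must divide φ(77) = φ(7·11) = (7−1)·(11−1) = 6·10 = 60 = 2^2 · 3 · 5.
Divisors of 60: 1, 2, 3, 4, 5, 6, 10, 12, 15, 20, 30, 60.
Check 73^d mod 77 for each divisor in increasing order:
73^1 ≡ 73 (mod 77)
73^2 ≡ 16 (mod 77)
73^3 ≡ 13 (mod 77)
73^4 ≡ 25 (mod 77)
73^5 ≡ 54 (mod 77)
73^6 ≡ 15 (mod 77)
73^10 ≡ 67 (mod 77)
73^12 ≡ 71 (mod 77)
73^15 ≡ 76 (mod 77)
73^20 ≡ 23 (mod 77)
73^30 ≡ 1 (mod 77) ✓
Thus |⟨73⟩| = ord(73) = 30.
Index = |(Z/77Z)^×| / |⟨73⟩| = 60 / 30 = 2.

2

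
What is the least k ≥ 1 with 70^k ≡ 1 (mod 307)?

ord(70) | φ(307) = 307 − 1 = 306 = 2 · 3^2 · 17.
Divisors of 306: 1, 2, 3, 6, 9, 17, 18, 34, 51, 102, 153, 306.
Compute 70^d (mod 307) for the divisors d until we hit 1:
70^1 ≡ 70
70^2 ≡ 295
70^3 ≡ 81
70^6 ≡ 114
70^9 ≡ 24
70^17 ≡ 17
70^18 ≡ 269
70^34 ≡ 289
70^51 ≡ 1
So ord_307(70) = 51.

51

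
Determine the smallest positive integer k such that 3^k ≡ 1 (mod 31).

The order of 3 must divide φ(31) = 31 − 1 = 30 = 2 · 3 · 5.
Divisors of 30: 1, 2, 3, 5, 6, 10, 15, 30.
Evaluate successive powers at the divisors of 30:
3^1 ≡ 3 (mod 31)
3^2 ≡ 9 (mod 31)
3^3 ≡ 27 (mod 31)
3^5 ≡ 26 (mod 31)
3^6 ≡ 16 (mod 31)
3^10 ≡ 25 (mod 31)
3^15 ≡ 30 (mod 31)
3^30 ≡ 1 (mod 31) ✓
So ord_31(3) = 30.

30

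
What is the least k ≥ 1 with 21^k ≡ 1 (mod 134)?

33

Since 21 ∈ (Z/134Z)^×, its order divides φ(134) = φ(2)·φ(67) = 1·66 = 66 = 2 · 3 · 11.
Divisors of 66: 1, 2, 3, 6, 11, 22, 33, 66.
Evaluate successive powers at the divisors of 66:
21^1 ≡ 21
21^2 ≡ 39
21^3 ≡ 15
21^6 ≡ 91
21^11 ≡ 37
21^22 ≡ 29
21^33 ≡ 1
Hence ord(21) = 33.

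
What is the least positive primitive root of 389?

2

φ(389) = 389 − 1 = 388 = 2^2 · 97.
g is a primitive root iff g^(388/q) ≢ 1 (mod 389) for each prime q ∈ {2, 97}.
g = 2: 2^194 ≡ 388; 2^4 ≡ 16 — none is 1, so 2 is a primitive root.
Hence the least primitive root of 389 is 2.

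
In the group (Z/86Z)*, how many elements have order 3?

2

φ(86) = φ(2)·φ(43) = 1·42 = 42 = 2 · 3 · 7.
Since (Z/86Z)^× is cyclic of order 42, the number of elements of order d is φ(d) when d | 42 and 0 otherwise.
3 | 42, and φ(3) = 3 − 1 = 2.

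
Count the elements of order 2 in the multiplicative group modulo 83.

φ(83) = 83 − 1 = 82 = 2 · 41.
In a cyclic group of order 82, there are φ(d) elements of order d for each divisor d of 82, and zero for non-divisors.
2 | 82, and φ(2) = 2 − 1 = 1.

1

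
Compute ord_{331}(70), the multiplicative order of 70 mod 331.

55

By Lagrange's theorem, ord_331(70) divides φ(331) = 331 − 1 = 330 = 2 · 3 · 5 · 11.
Divisors of 330: 1, 2, 3, 5, 6, 10, 11, 15, 22, 30, 33, 55, 66, 110, 165, 330.
Evaluate successive powers at the divisors of 330:
70^1 ≡ 70
70^2 ≡ 266
70^3 ≡ 84
70^5 ≡ 167
70^6 ≡ 105
70^10 ≡ 85
70^11 ≡ 323
70^15 ≡ 293
70^22 ≡ 64
70^30 ≡ 120
70^33 ≡ 150
70^55 ≡ 1
Hence ord(70) = 55.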